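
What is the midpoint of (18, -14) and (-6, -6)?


Midpoint = ((18+-6)/2, (-14+-6)/2) = (6, -10)

(6, -10)


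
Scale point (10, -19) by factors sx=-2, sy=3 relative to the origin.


Scaling: (x*sx, y*sy) = (10*-2, -19*3) = (-20, -57)

(-20, -57)


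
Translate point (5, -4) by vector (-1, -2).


Translation: (x+dx, y+dy) = (5+-1, -4+-2) = (4, -6)

(4, -6)


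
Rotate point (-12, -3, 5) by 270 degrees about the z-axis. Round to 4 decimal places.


x' = -12*cos(270) - -3*sin(270) = -3
y' = -12*sin(270) + -3*cos(270) = 12
z' = 5

(-3, 12, 5)


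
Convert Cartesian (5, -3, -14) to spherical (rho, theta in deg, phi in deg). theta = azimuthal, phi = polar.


rho = sqrt(5^2 + (-3)^2 + (-14)^2) = 15.1658
theta = atan2(-3, 5) = 329.0362 deg
phi = acos(-14/15.1658) = 157.3884 deg

rho = 15.1658, theta = 329.0362 deg, phi = 157.3884 deg


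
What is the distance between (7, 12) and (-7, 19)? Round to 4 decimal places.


d = sqrt((-7-7)^2 + (19-12)^2) = 15.6525

15.6525


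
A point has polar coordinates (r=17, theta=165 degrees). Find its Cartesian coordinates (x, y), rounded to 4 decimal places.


x = 17 * cos(165) = -16.4207
y = 17 * sin(165) = 4.3999

(-16.4207, 4.3999)


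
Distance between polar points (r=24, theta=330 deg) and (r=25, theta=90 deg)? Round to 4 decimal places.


d = sqrt(r1^2 + r2^2 - 2*r1*r2*cos(t2-t1))
d = sqrt(24^2 + 25^2 - 2*24*25*cos(90-330)) = 42.4382

42.4382


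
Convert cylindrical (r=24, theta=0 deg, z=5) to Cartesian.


x = 24 * cos(0) = 24
y = 24 * sin(0) = 0
z = 5

(24, 0, 5)


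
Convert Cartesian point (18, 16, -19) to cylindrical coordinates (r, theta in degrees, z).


r = sqrt(18^2 + 16^2) = 24.0832
theta = atan2(16, 18) = 41.6335 deg
z = -19

r = 24.0832, theta = 41.6335 deg, z = -19


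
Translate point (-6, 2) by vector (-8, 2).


Translation: (x+dx, y+dy) = (-6+-8, 2+2) = (-14, 4)

(-14, 4)


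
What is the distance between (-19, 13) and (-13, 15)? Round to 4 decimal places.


d = sqrt((-13--19)^2 + (15-13)^2) = 6.3246

6.3246


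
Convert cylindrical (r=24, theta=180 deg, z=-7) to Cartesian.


x = 24 * cos(180) = -24
y = 24 * sin(180) = 0
z = -7

(-24, 0, -7)


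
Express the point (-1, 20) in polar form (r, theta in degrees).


r = sqrt((-1)^2 + 20^2) = 20.025
theta = atan2(20, -1) = 92.8624 degrees

r = 20.025, theta = 92.8624 degrees


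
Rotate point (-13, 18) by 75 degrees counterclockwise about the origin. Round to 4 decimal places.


x' = -13*cos(75) - 18*sin(75) = -20.7513
y' = -13*sin(75) + 18*cos(75) = -7.8983

(-20.7513, -7.8983)


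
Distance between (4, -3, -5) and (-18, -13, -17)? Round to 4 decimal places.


d = sqrt((-18-4)^2 + (-13--3)^2 + (-17--5)^2) = 26.9815

26.9815


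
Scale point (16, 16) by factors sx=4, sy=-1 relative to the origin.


Scaling: (x*sx, y*sy) = (16*4, 16*-1) = (64, -16)

(64, -16)


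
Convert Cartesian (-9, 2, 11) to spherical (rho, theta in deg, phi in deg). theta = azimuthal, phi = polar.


rho = sqrt((-9)^2 + 2^2 + 11^2) = 14.3527
theta = atan2(2, -9) = 167.4712 deg
phi = acos(11/14.3527) = 39.9677 deg

rho = 14.3527, theta = 167.4712 deg, phi = 39.9677 deg


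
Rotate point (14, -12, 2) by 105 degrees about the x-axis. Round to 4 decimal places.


x' = 14
y' = -12*cos(105) - 2*sin(105) = 1.174
z' = -12*sin(105) + 2*cos(105) = -12.1087

(14, 1.174, -12.1087)


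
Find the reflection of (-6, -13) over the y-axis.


Reflection across y-axis: (x, y) -> (-x, y)
(-6, -13) -> (6, -13)

(6, -13)


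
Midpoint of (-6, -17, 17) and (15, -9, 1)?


Midpoint = ((-6+15)/2, (-17+-9)/2, (17+1)/2) = (4.5, -13, 9)

(4.5, -13, 9)


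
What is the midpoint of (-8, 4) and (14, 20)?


Midpoint = ((-8+14)/2, (4+20)/2) = (3, 12)

(3, 12)


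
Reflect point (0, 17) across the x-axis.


Reflection across x-axis: (x, y) -> (x, -y)
(0, 17) -> (0, -17)

(0, -17)


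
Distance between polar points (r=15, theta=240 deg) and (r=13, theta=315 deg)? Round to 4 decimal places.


d = sqrt(r1^2 + r2^2 - 2*r1*r2*cos(t2-t1))
d = sqrt(15^2 + 13^2 - 2*15*13*cos(315-240)) = 17.119

17.119


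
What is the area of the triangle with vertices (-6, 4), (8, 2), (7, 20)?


Area = |x1(y2-y3) + x2(y3-y1) + x3(y1-y2)| / 2
= |-6*(2-20) + 8*(20-4) + 7*(4-2)| / 2
= 125

125


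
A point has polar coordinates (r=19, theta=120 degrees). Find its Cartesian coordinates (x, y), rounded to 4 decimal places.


x = 19 * cos(120) = -9.5
y = 19 * sin(120) = 16.4545

(-9.5, 16.4545)


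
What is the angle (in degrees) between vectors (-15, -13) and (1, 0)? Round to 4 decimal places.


dot = -15*1 + -13*0 = -15
|u| = 19.8494, |v| = 1
cos(angle) = -0.7557
angle = 139.0856 degrees

139.0856 degrees


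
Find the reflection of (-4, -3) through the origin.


Reflection through origin: (x, y) -> (-x, -y)
(-4, -3) -> (4, 3)

(4, 3)


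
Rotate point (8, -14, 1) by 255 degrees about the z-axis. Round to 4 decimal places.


x' = 8*cos(255) - -14*sin(255) = -15.5935
y' = 8*sin(255) + -14*cos(255) = -4.1039
z' = 1

(-15.5935, -4.1039, 1)


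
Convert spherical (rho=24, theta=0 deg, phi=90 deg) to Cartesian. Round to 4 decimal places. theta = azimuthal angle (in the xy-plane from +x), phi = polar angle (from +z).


x = 24 * sin(90) * cos(0) = 24
y = 24 * sin(90) * sin(0) = 0
z = 24 * cos(90) = 0

(24, 0, 0)


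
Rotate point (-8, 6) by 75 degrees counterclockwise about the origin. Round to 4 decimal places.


x' = -8*cos(75) - 6*sin(75) = -7.8661
y' = -8*sin(75) + 6*cos(75) = -6.1745

(-7.8661, -6.1745)


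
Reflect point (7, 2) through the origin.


Reflection through origin: (x, y) -> (-x, -y)
(7, 2) -> (-7, -2)

(-7, -2)


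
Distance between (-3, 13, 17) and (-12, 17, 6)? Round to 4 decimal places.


d = sqrt((-12--3)^2 + (17-13)^2 + (6-17)^2) = 14.7648

14.7648


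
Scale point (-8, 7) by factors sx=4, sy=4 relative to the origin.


Scaling: (x*sx, y*sy) = (-8*4, 7*4) = (-32, 28)

(-32, 28)


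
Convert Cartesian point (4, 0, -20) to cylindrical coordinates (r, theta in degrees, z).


r = sqrt(4^2 + 0^2) = 4
theta = atan2(0, 4) = 0 deg
z = -20

r = 4, theta = 0 deg, z = -20


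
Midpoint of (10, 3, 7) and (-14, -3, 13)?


Midpoint = ((10+-14)/2, (3+-3)/2, (7+13)/2) = (-2, 0, 10)

(-2, 0, 10)


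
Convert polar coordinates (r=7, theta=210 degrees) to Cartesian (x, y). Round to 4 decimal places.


x = 7 * cos(210) = -6.0622
y = 7 * sin(210) = -3.5

(-6.0622, -3.5)


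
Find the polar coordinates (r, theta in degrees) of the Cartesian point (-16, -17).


r = sqrt((-16)^2 + (-17)^2) = 23.3452
theta = atan2(-17, -16) = 226.7357 degrees

r = 23.3452, theta = 226.7357 degrees


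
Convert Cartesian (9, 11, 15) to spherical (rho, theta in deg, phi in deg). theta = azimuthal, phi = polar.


rho = sqrt(9^2 + 11^2 + 15^2) = 20.664
theta = atan2(11, 9) = 50.7106 deg
phi = acos(15/20.664) = 43.4562 deg

rho = 20.664, theta = 50.7106 deg, phi = 43.4562 deg


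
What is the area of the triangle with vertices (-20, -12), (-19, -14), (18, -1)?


Area = |x1(y2-y3) + x2(y3-y1) + x3(y1-y2)| / 2
= |-20*(-14--1) + -19*(-1--12) + 18*(-12--14)| / 2
= 43.5

43.5


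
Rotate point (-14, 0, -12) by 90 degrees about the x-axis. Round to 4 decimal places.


x' = -14
y' = 0*cos(90) - -12*sin(90) = 12
z' = 0*sin(90) + -12*cos(90) = 0

(-14, 12, 0)


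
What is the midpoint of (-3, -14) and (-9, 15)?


Midpoint = ((-3+-9)/2, (-14+15)/2) = (-6, 0.5)

(-6, 0.5)


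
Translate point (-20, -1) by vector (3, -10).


Translation: (x+dx, y+dy) = (-20+3, -1+-10) = (-17, -11)

(-17, -11)


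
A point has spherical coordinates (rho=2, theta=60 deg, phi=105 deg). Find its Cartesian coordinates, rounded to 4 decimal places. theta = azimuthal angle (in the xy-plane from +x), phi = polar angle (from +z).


x = 2 * sin(105) * cos(60) = 0.9659
y = 2 * sin(105) * sin(60) = 1.673
z = 2 * cos(105) = -0.5176

(0.9659, 1.673, -0.5176)


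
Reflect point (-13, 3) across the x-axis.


Reflection across x-axis: (x, y) -> (x, -y)
(-13, 3) -> (-13, -3)

(-13, -3)


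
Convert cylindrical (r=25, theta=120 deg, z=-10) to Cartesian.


x = 25 * cos(120) = -12.5
y = 25 * sin(120) = 21.6506
z = -10

(-12.5, 21.6506, -10)


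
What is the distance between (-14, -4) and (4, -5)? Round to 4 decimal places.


d = sqrt((4--14)^2 + (-5--4)^2) = 18.0278

18.0278


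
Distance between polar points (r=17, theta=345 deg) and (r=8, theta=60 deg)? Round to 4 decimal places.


d = sqrt(r1^2 + r2^2 - 2*r1*r2*cos(t2-t1))
d = sqrt(17^2 + 8^2 - 2*17*8*cos(60-345)) = 16.8107

16.8107


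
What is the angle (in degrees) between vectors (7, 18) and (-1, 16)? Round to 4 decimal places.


dot = 7*-1 + 18*16 = 281
|u| = 19.3132, |v| = 16.0312
cos(angle) = 0.9076
angle = 24.8268 degrees

24.8268 degrees


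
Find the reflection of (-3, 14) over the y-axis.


Reflection across y-axis: (x, y) -> (-x, y)
(-3, 14) -> (3, 14)

(3, 14)


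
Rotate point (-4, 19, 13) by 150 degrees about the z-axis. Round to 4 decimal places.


x' = -4*cos(150) - 19*sin(150) = -6.0359
y' = -4*sin(150) + 19*cos(150) = -18.4545
z' = 13

(-6.0359, -18.4545, 13)


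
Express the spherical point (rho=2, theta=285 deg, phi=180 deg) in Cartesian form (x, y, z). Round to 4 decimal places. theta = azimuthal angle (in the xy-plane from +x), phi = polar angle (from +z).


x = 2 * sin(180) * cos(285) = 0
y = 2 * sin(180) * sin(285) = 0
z = 2 * cos(180) = -2

(0, 0, -2)


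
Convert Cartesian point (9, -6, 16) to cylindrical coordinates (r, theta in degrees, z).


r = sqrt(9^2 + (-6)^2) = 10.8167
theta = atan2(-6, 9) = 326.3099 deg
z = 16

r = 10.8167, theta = 326.3099 deg, z = 16


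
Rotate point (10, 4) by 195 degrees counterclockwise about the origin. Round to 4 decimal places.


x' = 10*cos(195) - 4*sin(195) = -8.624
y' = 10*sin(195) + 4*cos(195) = -6.4519

(-8.624, -6.4519)


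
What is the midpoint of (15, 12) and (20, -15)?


Midpoint = ((15+20)/2, (12+-15)/2) = (17.5, -1.5)

(17.5, -1.5)


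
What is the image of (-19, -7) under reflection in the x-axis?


Reflection across x-axis: (x, y) -> (x, -y)
(-19, -7) -> (-19, 7)

(-19, 7)


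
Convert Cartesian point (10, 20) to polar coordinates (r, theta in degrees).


r = sqrt(10^2 + 20^2) = 22.3607
theta = atan2(20, 10) = 63.4349 degrees

r = 22.3607, theta = 63.4349 degrees


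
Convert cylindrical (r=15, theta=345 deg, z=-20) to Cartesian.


x = 15 * cos(345) = 14.4889
y = 15 * sin(345) = -3.8823
z = -20

(14.4889, -3.8823, -20)


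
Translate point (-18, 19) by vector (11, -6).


Translation: (x+dx, y+dy) = (-18+11, 19+-6) = (-7, 13)

(-7, 13)


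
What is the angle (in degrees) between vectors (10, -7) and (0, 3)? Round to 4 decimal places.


dot = 10*0 + -7*3 = -21
|u| = 12.2066, |v| = 3
cos(angle) = -0.5735
angle = 124.992 degrees

124.992 degrees


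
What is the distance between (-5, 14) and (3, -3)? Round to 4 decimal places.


d = sqrt((3--5)^2 + (-3-14)^2) = 18.7883

18.7883


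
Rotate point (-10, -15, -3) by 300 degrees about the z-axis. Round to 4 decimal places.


x' = -10*cos(300) - -15*sin(300) = -17.9904
y' = -10*sin(300) + -15*cos(300) = 1.1603
z' = -3

(-17.9904, 1.1603, -3)


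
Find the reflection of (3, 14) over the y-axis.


Reflection across y-axis: (x, y) -> (-x, y)
(3, 14) -> (-3, 14)

(-3, 14)


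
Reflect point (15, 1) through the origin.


Reflection through origin: (x, y) -> (-x, -y)
(15, 1) -> (-15, -1)

(-15, -1)


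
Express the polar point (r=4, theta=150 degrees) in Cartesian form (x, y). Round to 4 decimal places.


x = 4 * cos(150) = -3.4641
y = 4 * sin(150) = 2

(-3.4641, 2)


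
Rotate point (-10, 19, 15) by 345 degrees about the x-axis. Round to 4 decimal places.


x' = -10
y' = 19*cos(345) - 15*sin(345) = 22.2349
z' = 19*sin(345) + 15*cos(345) = 9.5713

(-10, 22.2349, 9.5713)


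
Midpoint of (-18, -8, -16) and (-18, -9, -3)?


Midpoint = ((-18+-18)/2, (-8+-9)/2, (-16+-3)/2) = (-18, -8.5, -9.5)

(-18, -8.5, -9.5)


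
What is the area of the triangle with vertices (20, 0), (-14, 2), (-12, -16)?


Area = |x1(y2-y3) + x2(y3-y1) + x3(y1-y2)| / 2
= |20*(2--16) + -14*(-16-0) + -12*(0-2)| / 2
= 304

304


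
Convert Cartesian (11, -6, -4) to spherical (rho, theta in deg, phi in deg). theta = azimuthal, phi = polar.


rho = sqrt(11^2 + (-6)^2 + (-4)^2) = 13.1529
theta = atan2(-6, 11) = 331.3895 deg
phi = acos(-4/13.1529) = 107.7049 deg

rho = 13.1529, theta = 331.3895 deg, phi = 107.7049 deg


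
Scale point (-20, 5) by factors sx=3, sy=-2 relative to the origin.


Scaling: (x*sx, y*sy) = (-20*3, 5*-2) = (-60, -10)

(-60, -10)


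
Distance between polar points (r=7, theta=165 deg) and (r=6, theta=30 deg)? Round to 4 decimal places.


d = sqrt(r1^2 + r2^2 - 2*r1*r2*cos(t2-t1))
d = sqrt(7^2 + 6^2 - 2*7*6*cos(30-165)) = 12.0165

12.0165


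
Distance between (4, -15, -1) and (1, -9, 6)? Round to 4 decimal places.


d = sqrt((1-4)^2 + (-9--15)^2 + (6--1)^2) = 9.6954

9.6954


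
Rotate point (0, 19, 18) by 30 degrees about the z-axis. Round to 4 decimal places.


x' = 0*cos(30) - 19*sin(30) = -9.5
y' = 0*sin(30) + 19*cos(30) = 16.4545
z' = 18

(-9.5, 16.4545, 18)


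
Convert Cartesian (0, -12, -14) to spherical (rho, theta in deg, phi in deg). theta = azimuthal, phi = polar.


rho = sqrt(0^2 + (-12)^2 + (-14)^2) = 18.4391
theta = atan2(-12, 0) = 270 deg
phi = acos(-14/18.4391) = 139.3987 deg

rho = 18.4391, theta = 270 deg, phi = 139.3987 deg


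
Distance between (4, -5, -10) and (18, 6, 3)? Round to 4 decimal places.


d = sqrt((18-4)^2 + (6--5)^2 + (3--10)^2) = 22.0454

22.0454


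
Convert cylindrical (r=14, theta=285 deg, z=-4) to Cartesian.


x = 14 * cos(285) = 3.6235
y = 14 * sin(285) = -13.523
z = -4

(3.6235, -13.523, -4)


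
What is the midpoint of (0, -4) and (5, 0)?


Midpoint = ((0+5)/2, (-4+0)/2) = (2.5, -2)

(2.5, -2)


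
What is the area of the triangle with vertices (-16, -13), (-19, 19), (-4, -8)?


Area = |x1(y2-y3) + x2(y3-y1) + x3(y1-y2)| / 2
= |-16*(19--8) + -19*(-8--13) + -4*(-13-19)| / 2
= 199.5

199.5


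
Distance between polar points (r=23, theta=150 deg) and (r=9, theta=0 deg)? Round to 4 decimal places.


d = sqrt(r1^2 + r2^2 - 2*r1*r2*cos(t2-t1))
d = sqrt(23^2 + 9^2 - 2*23*9*cos(0-150)) = 31.1213

31.1213


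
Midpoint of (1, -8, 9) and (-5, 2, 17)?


Midpoint = ((1+-5)/2, (-8+2)/2, (9+17)/2) = (-2, -3, 13)

(-2, -3, 13)


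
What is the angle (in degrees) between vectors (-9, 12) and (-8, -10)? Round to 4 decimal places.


dot = -9*-8 + 12*-10 = -48
|u| = 15, |v| = 12.8062
cos(angle) = -0.2499
angle = 104.4703 degrees

104.4703 degrees


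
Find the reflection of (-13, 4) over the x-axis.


Reflection across x-axis: (x, y) -> (x, -y)
(-13, 4) -> (-13, -4)

(-13, -4)


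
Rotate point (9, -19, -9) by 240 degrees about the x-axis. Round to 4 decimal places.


x' = 9
y' = -19*cos(240) - -9*sin(240) = 1.7058
z' = -19*sin(240) + -9*cos(240) = 20.9545

(9, 1.7058, 20.9545)


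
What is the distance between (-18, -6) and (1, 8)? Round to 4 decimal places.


d = sqrt((1--18)^2 + (8--6)^2) = 23.6008

23.6008


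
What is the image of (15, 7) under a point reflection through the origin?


Reflection through origin: (x, y) -> (-x, -y)
(15, 7) -> (-15, -7)

(-15, -7)


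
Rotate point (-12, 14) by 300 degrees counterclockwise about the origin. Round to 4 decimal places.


x' = -12*cos(300) - 14*sin(300) = 6.1244
y' = -12*sin(300) + 14*cos(300) = 17.3923

(6.1244, 17.3923)


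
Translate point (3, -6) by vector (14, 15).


Translation: (x+dx, y+dy) = (3+14, -6+15) = (17, 9)

(17, 9)


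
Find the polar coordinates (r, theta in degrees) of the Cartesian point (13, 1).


r = sqrt(13^2 + 1^2) = 13.0384
theta = atan2(1, 13) = 4.3987 degrees

r = 13.0384, theta = 4.3987 degrees


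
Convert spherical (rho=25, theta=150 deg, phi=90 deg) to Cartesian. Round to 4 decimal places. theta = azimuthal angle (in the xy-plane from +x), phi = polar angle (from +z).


x = 25 * sin(90) * cos(150) = -21.6506
y = 25 * sin(90) * sin(150) = 12.5
z = 25 * cos(90) = 0

(-21.6506, 12.5, 0)


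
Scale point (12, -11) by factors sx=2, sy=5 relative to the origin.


Scaling: (x*sx, y*sy) = (12*2, -11*5) = (24, -55)

(24, -55)


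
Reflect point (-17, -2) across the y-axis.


Reflection across y-axis: (x, y) -> (-x, y)
(-17, -2) -> (17, -2)

(17, -2)


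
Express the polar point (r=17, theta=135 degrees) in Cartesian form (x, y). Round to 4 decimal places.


x = 17 * cos(135) = -12.0208
y = 17 * sin(135) = 12.0208

(-12.0208, 12.0208)


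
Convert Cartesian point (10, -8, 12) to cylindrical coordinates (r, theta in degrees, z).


r = sqrt(10^2 + (-8)^2) = 12.8062
theta = atan2(-8, 10) = 321.3402 deg
z = 12

r = 12.8062, theta = 321.3402 deg, z = 12


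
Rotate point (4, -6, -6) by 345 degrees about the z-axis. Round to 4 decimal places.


x' = 4*cos(345) - -6*sin(345) = 2.3108
y' = 4*sin(345) + -6*cos(345) = -6.8308
z' = -6

(2.3108, -6.8308, -6)


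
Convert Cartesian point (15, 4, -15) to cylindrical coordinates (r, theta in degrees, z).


r = sqrt(15^2 + 4^2) = 15.5242
theta = atan2(4, 15) = 14.9314 deg
z = -15

r = 15.5242, theta = 14.9314 deg, z = -15


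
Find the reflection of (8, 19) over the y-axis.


Reflection across y-axis: (x, y) -> (-x, y)
(8, 19) -> (-8, 19)

(-8, 19)


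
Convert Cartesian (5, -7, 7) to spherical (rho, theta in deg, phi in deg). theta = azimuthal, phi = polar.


rho = sqrt(5^2 + (-7)^2 + 7^2) = 11.0905
theta = atan2(-7, 5) = 305.5377 deg
phi = acos(7/11.0905) = 50.8636 deg

rho = 11.0905, theta = 305.5377 deg, phi = 50.8636 deg


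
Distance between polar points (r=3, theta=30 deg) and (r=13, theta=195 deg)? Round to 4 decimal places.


d = sqrt(r1^2 + r2^2 - 2*r1*r2*cos(t2-t1))
d = sqrt(3^2 + 13^2 - 2*3*13*cos(195-30)) = 15.9167

15.9167


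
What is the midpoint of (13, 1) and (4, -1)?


Midpoint = ((13+4)/2, (1+-1)/2) = (8.5, 0)

(8.5, 0)


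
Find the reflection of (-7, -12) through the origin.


Reflection through origin: (x, y) -> (-x, -y)
(-7, -12) -> (7, 12)

(7, 12)


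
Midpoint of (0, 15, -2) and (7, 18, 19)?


Midpoint = ((0+7)/2, (15+18)/2, (-2+19)/2) = (3.5, 16.5, 8.5)

(3.5, 16.5, 8.5)


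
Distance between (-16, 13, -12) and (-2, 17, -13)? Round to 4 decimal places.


d = sqrt((-2--16)^2 + (17-13)^2 + (-13--12)^2) = 14.5945

14.5945


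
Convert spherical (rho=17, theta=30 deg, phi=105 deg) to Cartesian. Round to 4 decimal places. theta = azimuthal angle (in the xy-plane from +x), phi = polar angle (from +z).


x = 17 * sin(105) * cos(30) = 14.2208
y = 17 * sin(105) * sin(30) = 8.2104
z = 17 * cos(105) = -4.3999

(14.2208, 8.2104, -4.3999)


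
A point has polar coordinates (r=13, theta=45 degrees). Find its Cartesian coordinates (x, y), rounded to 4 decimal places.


x = 13 * cos(45) = 9.1924
y = 13 * sin(45) = 9.1924

(9.1924, 9.1924)


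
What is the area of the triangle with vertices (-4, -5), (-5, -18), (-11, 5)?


Area = |x1(y2-y3) + x2(y3-y1) + x3(y1-y2)| / 2
= |-4*(-18-5) + -5*(5--5) + -11*(-5--18)| / 2
= 50.5

50.5


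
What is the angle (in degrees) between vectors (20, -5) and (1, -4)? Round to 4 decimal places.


dot = 20*1 + -5*-4 = 40
|u| = 20.6155, |v| = 4.1231
cos(angle) = 0.4706
angle = 61.9275 degrees

61.9275 degrees


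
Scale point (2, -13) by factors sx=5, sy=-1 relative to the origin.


Scaling: (x*sx, y*sy) = (2*5, -13*-1) = (10, 13)

(10, 13)


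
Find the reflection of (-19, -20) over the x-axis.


Reflection across x-axis: (x, y) -> (x, -y)
(-19, -20) -> (-19, 20)

(-19, 20)


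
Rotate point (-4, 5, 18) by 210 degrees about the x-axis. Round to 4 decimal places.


x' = -4
y' = 5*cos(210) - 18*sin(210) = 4.6699
z' = 5*sin(210) + 18*cos(210) = -18.0885

(-4, 4.6699, -18.0885)


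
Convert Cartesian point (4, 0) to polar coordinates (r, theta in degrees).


r = sqrt(4^2 + 0^2) = 4
theta = atan2(0, 4) = 0 degrees

r = 4, theta = 0 degrees


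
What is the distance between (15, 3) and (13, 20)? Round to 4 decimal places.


d = sqrt((13-15)^2 + (20-3)^2) = 17.1172

17.1172


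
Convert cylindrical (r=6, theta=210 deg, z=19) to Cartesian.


x = 6 * cos(210) = -5.1962
y = 6 * sin(210) = -3
z = 19

(-5.1962, -3, 19)


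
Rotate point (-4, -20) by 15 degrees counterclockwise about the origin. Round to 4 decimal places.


x' = -4*cos(15) - -20*sin(15) = 1.3127
y' = -4*sin(15) + -20*cos(15) = -20.3538

(1.3127, -20.3538)


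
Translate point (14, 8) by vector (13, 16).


Translation: (x+dx, y+dy) = (14+13, 8+16) = (27, 24)

(27, 24)


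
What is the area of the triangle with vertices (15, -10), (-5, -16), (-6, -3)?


Area = |x1(y2-y3) + x2(y3-y1) + x3(y1-y2)| / 2
= |15*(-16--3) + -5*(-3--10) + -6*(-10--16)| / 2
= 133

133


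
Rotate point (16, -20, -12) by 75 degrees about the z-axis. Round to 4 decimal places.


x' = 16*cos(75) - -20*sin(75) = 23.4596
y' = 16*sin(75) + -20*cos(75) = 10.2784
z' = -12

(23.4596, 10.2784, -12)


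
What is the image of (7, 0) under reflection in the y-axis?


Reflection across y-axis: (x, y) -> (-x, y)
(7, 0) -> (-7, 0)

(-7, 0)


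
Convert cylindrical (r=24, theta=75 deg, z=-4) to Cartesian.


x = 24 * cos(75) = 6.2117
y = 24 * sin(75) = 23.1822
z = -4

(6.2117, 23.1822, -4)


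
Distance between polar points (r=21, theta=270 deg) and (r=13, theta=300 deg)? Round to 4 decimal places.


d = sqrt(r1^2 + r2^2 - 2*r1*r2*cos(t2-t1))
d = sqrt(21^2 + 13^2 - 2*21*13*cos(300-270)) = 11.7111

11.7111


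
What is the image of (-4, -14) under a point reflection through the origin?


Reflection through origin: (x, y) -> (-x, -y)
(-4, -14) -> (4, 14)

(4, 14)


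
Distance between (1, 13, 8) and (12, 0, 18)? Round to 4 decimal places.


d = sqrt((12-1)^2 + (0-13)^2 + (18-8)^2) = 19.7484

19.7484


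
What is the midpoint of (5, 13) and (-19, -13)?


Midpoint = ((5+-19)/2, (13+-13)/2) = (-7, 0)

(-7, 0)


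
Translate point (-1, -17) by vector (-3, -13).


Translation: (x+dx, y+dy) = (-1+-3, -17+-13) = (-4, -30)

(-4, -30)


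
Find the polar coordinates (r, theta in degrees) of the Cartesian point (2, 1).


r = sqrt(2^2 + 1^2) = 2.2361
theta = atan2(1, 2) = 26.5651 degrees

r = 2.2361, theta = 26.5651 degrees


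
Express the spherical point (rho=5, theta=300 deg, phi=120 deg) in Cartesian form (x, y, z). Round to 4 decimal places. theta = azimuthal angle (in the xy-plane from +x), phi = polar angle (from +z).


x = 5 * sin(120) * cos(300) = 2.1651
y = 5 * sin(120) * sin(300) = -3.75
z = 5 * cos(120) = -2.5

(2.1651, -3.75, -2.5)


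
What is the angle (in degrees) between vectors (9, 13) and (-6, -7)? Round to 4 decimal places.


dot = 9*-6 + 13*-7 = -145
|u| = 15.8114, |v| = 9.2195
cos(angle) = -0.9947
angle = 174.0939 degrees

174.0939 degrees


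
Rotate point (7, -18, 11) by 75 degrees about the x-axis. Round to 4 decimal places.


x' = 7
y' = -18*cos(75) - 11*sin(75) = -15.2839
z' = -18*sin(75) + 11*cos(75) = -14.5397

(7, -15.2839, -14.5397)


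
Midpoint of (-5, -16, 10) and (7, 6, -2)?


Midpoint = ((-5+7)/2, (-16+6)/2, (10+-2)/2) = (1, -5, 4)

(1, -5, 4)


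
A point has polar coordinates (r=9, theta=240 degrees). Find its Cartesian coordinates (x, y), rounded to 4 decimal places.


x = 9 * cos(240) = -4.5
y = 9 * sin(240) = -7.7942

(-4.5, -7.7942)


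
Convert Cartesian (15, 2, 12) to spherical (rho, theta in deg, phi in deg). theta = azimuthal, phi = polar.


rho = sqrt(15^2 + 2^2 + 12^2) = 19.3132
theta = atan2(2, 15) = 7.5946 deg
phi = acos(12/19.3132) = 51.5862 deg

rho = 19.3132, theta = 7.5946 deg, phi = 51.5862 deg


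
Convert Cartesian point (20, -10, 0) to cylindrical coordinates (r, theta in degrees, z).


r = sqrt(20^2 + (-10)^2) = 22.3607
theta = atan2(-10, 20) = 333.4349 deg
z = 0

r = 22.3607, theta = 333.4349 deg, z = 0


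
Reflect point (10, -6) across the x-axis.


Reflection across x-axis: (x, y) -> (x, -y)
(10, -6) -> (10, 6)

(10, 6)


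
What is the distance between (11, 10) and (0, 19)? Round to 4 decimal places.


d = sqrt((0-11)^2 + (19-10)^2) = 14.2127

14.2127


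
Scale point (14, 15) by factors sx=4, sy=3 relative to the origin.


Scaling: (x*sx, y*sy) = (14*4, 15*3) = (56, 45)

(56, 45)


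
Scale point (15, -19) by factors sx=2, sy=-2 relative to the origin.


Scaling: (x*sx, y*sy) = (15*2, -19*-2) = (30, 38)

(30, 38)


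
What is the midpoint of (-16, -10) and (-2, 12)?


Midpoint = ((-16+-2)/2, (-10+12)/2) = (-9, 1)

(-9, 1)


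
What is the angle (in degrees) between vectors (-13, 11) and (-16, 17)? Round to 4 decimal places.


dot = -13*-16 + 11*17 = 395
|u| = 17.0294, |v| = 23.3452
cos(angle) = 0.9936
angle = 6.4993 degrees

6.4993 degrees


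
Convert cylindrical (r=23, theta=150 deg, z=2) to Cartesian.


x = 23 * cos(150) = -19.9186
y = 23 * sin(150) = 11.5
z = 2

(-19.9186, 11.5, 2)


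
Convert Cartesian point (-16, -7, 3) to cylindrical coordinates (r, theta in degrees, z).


r = sqrt((-16)^2 + (-7)^2) = 17.4642
theta = atan2(-7, -16) = 203.6294 deg
z = 3

r = 17.4642, theta = 203.6294 deg, z = 3


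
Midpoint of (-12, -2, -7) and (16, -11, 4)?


Midpoint = ((-12+16)/2, (-2+-11)/2, (-7+4)/2) = (2, -6.5, -1.5)

(2, -6.5, -1.5)


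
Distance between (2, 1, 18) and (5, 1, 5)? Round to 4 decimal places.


d = sqrt((5-2)^2 + (1-1)^2 + (5-18)^2) = 13.3417

13.3417


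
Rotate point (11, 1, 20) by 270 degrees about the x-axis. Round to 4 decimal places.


x' = 11
y' = 1*cos(270) - 20*sin(270) = 20
z' = 1*sin(270) + 20*cos(270) = -1

(11, 20, -1)


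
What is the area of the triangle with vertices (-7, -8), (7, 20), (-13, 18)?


Area = |x1(y2-y3) + x2(y3-y1) + x3(y1-y2)| / 2
= |-7*(20-18) + 7*(18--8) + -13*(-8-20)| / 2
= 266

266


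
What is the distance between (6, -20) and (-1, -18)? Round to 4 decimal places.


d = sqrt((-1-6)^2 + (-18--20)^2) = 7.2801

7.2801


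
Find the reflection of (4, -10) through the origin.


Reflection through origin: (x, y) -> (-x, -y)
(4, -10) -> (-4, 10)

(-4, 10)


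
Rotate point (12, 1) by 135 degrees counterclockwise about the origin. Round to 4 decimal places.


x' = 12*cos(135) - 1*sin(135) = -9.1924
y' = 12*sin(135) + 1*cos(135) = 7.7782

(-9.1924, 7.7782)


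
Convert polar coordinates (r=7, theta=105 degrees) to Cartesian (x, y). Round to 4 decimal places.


x = 7 * cos(105) = -1.8117
y = 7 * sin(105) = 6.7615

(-1.8117, 6.7615)


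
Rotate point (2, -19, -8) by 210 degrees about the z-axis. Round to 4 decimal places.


x' = 2*cos(210) - -19*sin(210) = -11.2321
y' = 2*sin(210) + -19*cos(210) = 15.4545
z' = -8

(-11.2321, 15.4545, -8)


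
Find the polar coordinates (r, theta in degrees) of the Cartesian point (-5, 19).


r = sqrt((-5)^2 + 19^2) = 19.6469
theta = atan2(19, -5) = 104.7436 degrees

r = 19.6469, theta = 104.7436 degrees


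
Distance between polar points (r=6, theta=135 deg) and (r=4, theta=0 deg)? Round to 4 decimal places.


d = sqrt(r1^2 + r2^2 - 2*r1*r2*cos(t2-t1))
d = sqrt(6^2 + 4^2 - 2*6*4*cos(0-135)) = 9.2704

9.2704


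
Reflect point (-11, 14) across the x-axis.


Reflection across x-axis: (x, y) -> (x, -y)
(-11, 14) -> (-11, -14)

(-11, -14)


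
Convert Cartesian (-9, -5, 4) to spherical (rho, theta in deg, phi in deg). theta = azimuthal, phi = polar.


rho = sqrt((-9)^2 + (-5)^2 + 4^2) = 11.0454
theta = atan2(-5, -9) = 209.0546 deg
phi = acos(4/11.0454) = 68.7681 deg

rho = 11.0454, theta = 209.0546 deg, phi = 68.7681 deg


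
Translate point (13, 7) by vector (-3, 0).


Translation: (x+dx, y+dy) = (13+-3, 7+0) = (10, 7)

(10, 7)


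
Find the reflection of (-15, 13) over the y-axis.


Reflection across y-axis: (x, y) -> (-x, y)
(-15, 13) -> (15, 13)

(15, 13)


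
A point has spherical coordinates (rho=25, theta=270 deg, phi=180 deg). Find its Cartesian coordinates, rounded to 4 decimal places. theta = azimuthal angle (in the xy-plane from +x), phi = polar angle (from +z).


x = 25 * sin(180) * cos(270) = 0
y = 25 * sin(180) * sin(270) = 0
z = 25 * cos(180) = -25

(0, 0, -25)


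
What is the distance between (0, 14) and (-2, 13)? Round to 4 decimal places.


d = sqrt((-2-0)^2 + (13-14)^2) = 2.2361

2.2361


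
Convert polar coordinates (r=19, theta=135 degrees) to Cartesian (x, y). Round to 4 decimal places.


x = 19 * cos(135) = -13.435
y = 19 * sin(135) = 13.435

(-13.435, 13.435)


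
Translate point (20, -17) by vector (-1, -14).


Translation: (x+dx, y+dy) = (20+-1, -17+-14) = (19, -31)

(19, -31)


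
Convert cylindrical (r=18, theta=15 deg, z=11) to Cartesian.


x = 18 * cos(15) = 17.3867
y = 18 * sin(15) = 4.6587
z = 11

(17.3867, 4.6587, 11)


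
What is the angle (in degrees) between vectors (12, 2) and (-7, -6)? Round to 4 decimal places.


dot = 12*-7 + 2*-6 = -96
|u| = 12.1655, |v| = 9.2195
cos(angle) = -0.8559
angle = 148.861 degrees

148.861 degrees


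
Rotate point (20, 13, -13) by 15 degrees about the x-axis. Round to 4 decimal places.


x' = 20
y' = 13*cos(15) - -13*sin(15) = 15.9217
z' = 13*sin(15) + -13*cos(15) = -9.1924

(20, 15.9217, -9.1924)


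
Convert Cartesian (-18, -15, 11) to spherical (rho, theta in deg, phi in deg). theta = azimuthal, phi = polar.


rho = sqrt((-18)^2 + (-15)^2 + 11^2) = 25.8844
theta = atan2(-15, -18) = 219.8056 deg
phi = acos(11/25.8844) = 64.8514 deg

rho = 25.8844, theta = 219.8056 deg, phi = 64.8514 deg


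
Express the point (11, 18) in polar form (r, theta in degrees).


r = sqrt(11^2 + 18^2) = 21.095
theta = atan2(18, 11) = 58.5704 degrees

r = 21.095, theta = 58.5704 degrees


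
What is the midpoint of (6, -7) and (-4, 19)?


Midpoint = ((6+-4)/2, (-7+19)/2) = (1, 6)

(1, 6)


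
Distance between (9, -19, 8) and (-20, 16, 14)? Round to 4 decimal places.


d = sqrt((-20-9)^2 + (16--19)^2 + (14-8)^2) = 45.8476

45.8476


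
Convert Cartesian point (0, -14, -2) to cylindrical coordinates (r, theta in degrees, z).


r = sqrt(0^2 + (-14)^2) = 14
theta = atan2(-14, 0) = 270 deg
z = -2

r = 14, theta = 270 deg, z = -2


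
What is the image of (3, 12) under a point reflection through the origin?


Reflection through origin: (x, y) -> (-x, -y)
(3, 12) -> (-3, -12)

(-3, -12)


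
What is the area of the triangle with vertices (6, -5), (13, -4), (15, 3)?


Area = |x1(y2-y3) + x2(y3-y1) + x3(y1-y2)| / 2
= |6*(-4-3) + 13*(3--5) + 15*(-5--4)| / 2
= 23.5

23.5


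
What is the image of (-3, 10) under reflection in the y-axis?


Reflection across y-axis: (x, y) -> (-x, y)
(-3, 10) -> (3, 10)

(3, 10)


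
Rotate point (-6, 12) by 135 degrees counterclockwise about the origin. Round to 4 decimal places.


x' = -6*cos(135) - 12*sin(135) = -4.2426
y' = -6*sin(135) + 12*cos(135) = -12.7279

(-4.2426, -12.7279)


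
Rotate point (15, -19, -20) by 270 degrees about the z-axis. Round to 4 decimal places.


x' = 15*cos(270) - -19*sin(270) = -19
y' = 15*sin(270) + -19*cos(270) = -15
z' = -20

(-19, -15, -20)


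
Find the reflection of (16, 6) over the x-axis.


Reflection across x-axis: (x, y) -> (x, -y)
(16, 6) -> (16, -6)

(16, -6)


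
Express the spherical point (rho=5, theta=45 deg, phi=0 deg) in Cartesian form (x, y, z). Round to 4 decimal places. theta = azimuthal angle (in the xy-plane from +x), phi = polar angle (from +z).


x = 5 * sin(0) * cos(45) = 0
y = 5 * sin(0) * sin(45) = 0
z = 5 * cos(0) = 5

(0, 0, 5)


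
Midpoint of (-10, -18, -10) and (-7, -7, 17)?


Midpoint = ((-10+-7)/2, (-18+-7)/2, (-10+17)/2) = (-8.5, -12.5, 3.5)

(-8.5, -12.5, 3.5)


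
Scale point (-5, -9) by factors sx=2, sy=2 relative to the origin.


Scaling: (x*sx, y*sy) = (-5*2, -9*2) = (-10, -18)

(-10, -18)


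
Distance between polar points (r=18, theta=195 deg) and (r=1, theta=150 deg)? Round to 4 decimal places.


d = sqrt(r1^2 + r2^2 - 2*r1*r2*cos(t2-t1))
d = sqrt(18^2 + 1^2 - 2*18*1*cos(150-195)) = 17.3073

17.3073


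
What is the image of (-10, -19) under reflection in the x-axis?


Reflection across x-axis: (x, y) -> (x, -y)
(-10, -19) -> (-10, 19)

(-10, 19)


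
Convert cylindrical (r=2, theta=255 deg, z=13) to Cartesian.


x = 2 * cos(255) = -0.5176
y = 2 * sin(255) = -1.9319
z = 13

(-0.5176, -1.9319, 13)


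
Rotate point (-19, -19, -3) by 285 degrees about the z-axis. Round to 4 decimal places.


x' = -19*cos(285) - -19*sin(285) = -23.2702
y' = -19*sin(285) + -19*cos(285) = 13.435
z' = -3

(-23.2702, 13.435, -3)


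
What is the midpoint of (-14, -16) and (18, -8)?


Midpoint = ((-14+18)/2, (-16+-8)/2) = (2, -12)

(2, -12)


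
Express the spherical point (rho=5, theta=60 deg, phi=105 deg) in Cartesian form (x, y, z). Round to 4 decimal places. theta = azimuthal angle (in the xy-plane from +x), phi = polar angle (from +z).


x = 5 * sin(105) * cos(60) = 2.4148
y = 5 * sin(105) * sin(60) = 4.1826
z = 5 * cos(105) = -1.2941

(2.4148, 4.1826, -1.2941)


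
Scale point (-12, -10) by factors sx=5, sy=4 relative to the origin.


Scaling: (x*sx, y*sy) = (-12*5, -10*4) = (-60, -40)

(-60, -40)


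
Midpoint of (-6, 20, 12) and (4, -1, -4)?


Midpoint = ((-6+4)/2, (20+-1)/2, (12+-4)/2) = (-1, 9.5, 4)

(-1, 9.5, 4)


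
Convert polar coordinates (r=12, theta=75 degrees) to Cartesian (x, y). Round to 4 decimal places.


x = 12 * cos(75) = 3.1058
y = 12 * sin(75) = 11.5911

(3.1058, 11.5911)


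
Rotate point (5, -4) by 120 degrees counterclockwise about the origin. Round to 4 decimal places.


x' = 5*cos(120) - -4*sin(120) = 0.9641
y' = 5*sin(120) + -4*cos(120) = 6.3301

(0.9641, 6.3301)


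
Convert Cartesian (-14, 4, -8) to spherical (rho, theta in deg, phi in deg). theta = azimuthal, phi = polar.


rho = sqrt((-14)^2 + 4^2 + (-8)^2) = 16.6132
theta = atan2(4, -14) = 164.0546 deg
phi = acos(-8/16.6132) = 118.7863 deg

rho = 16.6132, theta = 164.0546 deg, phi = 118.7863 deg


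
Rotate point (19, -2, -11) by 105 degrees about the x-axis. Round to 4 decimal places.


x' = 19
y' = -2*cos(105) - -11*sin(105) = 11.1428
z' = -2*sin(105) + -11*cos(105) = 0.9152

(19, 11.1428, 0.9152)


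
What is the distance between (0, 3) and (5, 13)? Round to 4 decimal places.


d = sqrt((5-0)^2 + (13-3)^2) = 11.1803

11.1803


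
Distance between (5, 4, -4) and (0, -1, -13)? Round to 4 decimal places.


d = sqrt((0-5)^2 + (-1-4)^2 + (-13--4)^2) = 11.4455

11.4455


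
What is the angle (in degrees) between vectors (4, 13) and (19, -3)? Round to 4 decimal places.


dot = 4*19 + 13*-3 = 37
|u| = 13.6015, |v| = 19.2354
cos(angle) = 0.1414
angle = 81.8699 degrees

81.8699 degrees


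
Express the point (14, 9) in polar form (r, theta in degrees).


r = sqrt(14^2 + 9^2) = 16.6433
theta = atan2(9, 14) = 32.7352 degrees

r = 16.6433, theta = 32.7352 degrees


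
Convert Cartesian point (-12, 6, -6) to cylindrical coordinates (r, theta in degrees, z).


r = sqrt((-12)^2 + 6^2) = 13.4164
theta = atan2(6, -12) = 153.4349 deg
z = -6

r = 13.4164, theta = 153.4349 deg, z = -6


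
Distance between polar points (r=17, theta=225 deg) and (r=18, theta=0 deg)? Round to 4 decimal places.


d = sqrt(r1^2 + r2^2 - 2*r1*r2*cos(t2-t1))
d = sqrt(17^2 + 18^2 - 2*17*18*cos(0-225)) = 32.338

32.338


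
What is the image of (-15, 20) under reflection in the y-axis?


Reflection across y-axis: (x, y) -> (-x, y)
(-15, 20) -> (15, 20)

(15, 20)


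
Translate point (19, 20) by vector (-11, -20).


Translation: (x+dx, y+dy) = (19+-11, 20+-20) = (8, 0)

(8, 0)


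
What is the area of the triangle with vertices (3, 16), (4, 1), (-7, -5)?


Area = |x1(y2-y3) + x2(y3-y1) + x3(y1-y2)| / 2
= |3*(1--5) + 4*(-5-16) + -7*(16-1)| / 2
= 85.5

85.5


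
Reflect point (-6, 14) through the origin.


Reflection through origin: (x, y) -> (-x, -y)
(-6, 14) -> (6, -14)

(6, -14)


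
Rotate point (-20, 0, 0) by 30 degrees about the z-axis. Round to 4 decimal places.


x' = -20*cos(30) - 0*sin(30) = -17.3205
y' = -20*sin(30) + 0*cos(30) = -10
z' = 0

(-17.3205, -10, 0)


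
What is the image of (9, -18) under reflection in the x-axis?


Reflection across x-axis: (x, y) -> (x, -y)
(9, -18) -> (9, 18)

(9, 18)


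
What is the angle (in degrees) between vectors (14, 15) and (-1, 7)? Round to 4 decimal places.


dot = 14*-1 + 15*7 = 91
|u| = 20.5183, |v| = 7.0711
cos(angle) = 0.6272
angle = 51.1552 degrees

51.1552 degrees


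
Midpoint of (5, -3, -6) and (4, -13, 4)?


Midpoint = ((5+4)/2, (-3+-13)/2, (-6+4)/2) = (4.5, -8, -1)

(4.5, -8, -1)


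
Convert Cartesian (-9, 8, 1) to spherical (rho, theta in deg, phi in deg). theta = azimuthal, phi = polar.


rho = sqrt((-9)^2 + 8^2 + 1^2) = 12.083
theta = atan2(8, -9) = 138.3665 deg
phi = acos(1/12.083) = 85.2527 deg

rho = 12.083, theta = 138.3665 deg, phi = 85.2527 deg


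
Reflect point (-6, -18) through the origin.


Reflection through origin: (x, y) -> (-x, -y)
(-6, -18) -> (6, 18)

(6, 18)


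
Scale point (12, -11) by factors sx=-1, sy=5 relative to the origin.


Scaling: (x*sx, y*sy) = (12*-1, -11*5) = (-12, -55)

(-12, -55)


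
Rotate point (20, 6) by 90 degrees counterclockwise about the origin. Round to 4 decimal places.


x' = 20*cos(90) - 6*sin(90) = -6
y' = 20*sin(90) + 6*cos(90) = 20

(-6, 20)


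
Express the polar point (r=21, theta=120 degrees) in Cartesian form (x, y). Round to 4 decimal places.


x = 21 * cos(120) = -10.5
y = 21 * sin(120) = 18.1865

(-10.5, 18.1865)


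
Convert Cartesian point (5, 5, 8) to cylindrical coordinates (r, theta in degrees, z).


r = sqrt(5^2 + 5^2) = 7.0711
theta = atan2(5, 5) = 45 deg
z = 8

r = 7.0711, theta = 45 deg, z = 8


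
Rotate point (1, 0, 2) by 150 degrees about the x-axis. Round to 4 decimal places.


x' = 1
y' = 0*cos(150) - 2*sin(150) = -1
z' = 0*sin(150) + 2*cos(150) = -1.7321

(1, -1, -1.7321)


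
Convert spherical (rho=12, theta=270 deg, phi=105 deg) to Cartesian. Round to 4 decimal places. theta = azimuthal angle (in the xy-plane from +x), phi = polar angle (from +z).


x = 12 * sin(105) * cos(270) = 0
y = 12 * sin(105) * sin(270) = -11.5911
z = 12 * cos(105) = -3.1058

(0, -11.5911, -3.1058)


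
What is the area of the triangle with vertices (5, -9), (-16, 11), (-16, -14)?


Area = |x1(y2-y3) + x2(y3-y1) + x3(y1-y2)| / 2
= |5*(11--14) + -16*(-14--9) + -16*(-9-11)| / 2
= 262.5

262.5


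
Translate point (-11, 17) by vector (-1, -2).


Translation: (x+dx, y+dy) = (-11+-1, 17+-2) = (-12, 15)

(-12, 15)


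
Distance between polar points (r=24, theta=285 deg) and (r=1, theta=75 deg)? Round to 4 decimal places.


d = sqrt(r1^2 + r2^2 - 2*r1*r2*cos(t2-t1))
d = sqrt(24^2 + 1^2 - 2*24*1*cos(75-285)) = 24.8711

24.8711


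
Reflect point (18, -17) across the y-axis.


Reflection across y-axis: (x, y) -> (-x, y)
(18, -17) -> (-18, -17)

(-18, -17)


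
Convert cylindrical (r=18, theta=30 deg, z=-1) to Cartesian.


x = 18 * cos(30) = 15.5885
y = 18 * sin(30) = 9
z = -1

(15.5885, 9, -1)


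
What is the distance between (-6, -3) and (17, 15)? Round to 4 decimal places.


d = sqrt((17--6)^2 + (15--3)^2) = 29.2062

29.2062
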